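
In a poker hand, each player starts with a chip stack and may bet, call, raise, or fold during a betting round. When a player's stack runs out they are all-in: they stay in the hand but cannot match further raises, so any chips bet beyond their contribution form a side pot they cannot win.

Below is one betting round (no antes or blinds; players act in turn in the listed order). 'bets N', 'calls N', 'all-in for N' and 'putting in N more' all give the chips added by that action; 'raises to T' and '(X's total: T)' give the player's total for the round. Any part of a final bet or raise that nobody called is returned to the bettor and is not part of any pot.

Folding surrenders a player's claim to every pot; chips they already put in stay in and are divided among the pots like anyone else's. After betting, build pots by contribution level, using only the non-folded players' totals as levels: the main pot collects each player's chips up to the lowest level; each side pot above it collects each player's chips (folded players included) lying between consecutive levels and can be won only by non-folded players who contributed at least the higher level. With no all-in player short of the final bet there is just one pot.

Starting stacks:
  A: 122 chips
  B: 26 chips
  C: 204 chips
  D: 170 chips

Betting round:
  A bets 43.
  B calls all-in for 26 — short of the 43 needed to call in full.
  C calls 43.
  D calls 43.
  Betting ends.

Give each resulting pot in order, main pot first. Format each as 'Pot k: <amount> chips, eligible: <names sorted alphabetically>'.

Contributions: A=43, B=26, C=43, D=43
Pot levels (distinct totals of non-folded players): 26, 43
Layer 1-26: 26 each from A, B, C, D = 26*4 = 104 chips; eligible A, B, C, D
Layer 27-43: 17 each from A, C, D = 17*3 = 51 chips; eligible A, C, D

Pot 1: 104 chips, eligible: A, B, C, D
Pot 2: 51 chips, eligible: A, C, D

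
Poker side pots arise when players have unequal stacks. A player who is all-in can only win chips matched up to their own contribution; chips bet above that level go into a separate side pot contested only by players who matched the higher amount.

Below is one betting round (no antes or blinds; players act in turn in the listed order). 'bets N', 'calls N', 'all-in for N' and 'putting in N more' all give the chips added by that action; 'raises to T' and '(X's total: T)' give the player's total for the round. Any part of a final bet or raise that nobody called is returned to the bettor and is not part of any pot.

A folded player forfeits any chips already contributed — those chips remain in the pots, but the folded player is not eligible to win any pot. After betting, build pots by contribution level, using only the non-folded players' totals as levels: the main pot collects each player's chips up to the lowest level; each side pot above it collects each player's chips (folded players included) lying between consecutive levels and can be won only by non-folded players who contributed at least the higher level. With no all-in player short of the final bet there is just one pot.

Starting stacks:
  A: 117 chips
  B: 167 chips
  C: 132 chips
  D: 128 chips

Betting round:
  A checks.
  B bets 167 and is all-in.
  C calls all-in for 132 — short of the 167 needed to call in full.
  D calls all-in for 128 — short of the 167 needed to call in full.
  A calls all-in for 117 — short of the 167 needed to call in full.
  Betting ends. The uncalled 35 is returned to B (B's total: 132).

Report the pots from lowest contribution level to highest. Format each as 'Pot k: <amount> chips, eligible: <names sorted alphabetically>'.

Contributions (after 35 returned to B): A=117, B=132, C=132, D=128
Pot levels (distinct totals of non-folded players): 117, 128, 132
Layer 1-117: 117 each from A, B, C, D = 117*4 = 468 chips; eligible A, B, C, D
Layer 118-128: 11 each from B, C, D = 11*3 = 33 chips; eligible B, C, D
Layer 129-132: 4 each from B, C = 4*2 = 8 chips; eligible B, C

Pot 1: 468 chips, eligible: A, B, C, D
Pot 2: 33 chips, eligible: B, C, D
Pot 3: 8 chips, eligible: B, C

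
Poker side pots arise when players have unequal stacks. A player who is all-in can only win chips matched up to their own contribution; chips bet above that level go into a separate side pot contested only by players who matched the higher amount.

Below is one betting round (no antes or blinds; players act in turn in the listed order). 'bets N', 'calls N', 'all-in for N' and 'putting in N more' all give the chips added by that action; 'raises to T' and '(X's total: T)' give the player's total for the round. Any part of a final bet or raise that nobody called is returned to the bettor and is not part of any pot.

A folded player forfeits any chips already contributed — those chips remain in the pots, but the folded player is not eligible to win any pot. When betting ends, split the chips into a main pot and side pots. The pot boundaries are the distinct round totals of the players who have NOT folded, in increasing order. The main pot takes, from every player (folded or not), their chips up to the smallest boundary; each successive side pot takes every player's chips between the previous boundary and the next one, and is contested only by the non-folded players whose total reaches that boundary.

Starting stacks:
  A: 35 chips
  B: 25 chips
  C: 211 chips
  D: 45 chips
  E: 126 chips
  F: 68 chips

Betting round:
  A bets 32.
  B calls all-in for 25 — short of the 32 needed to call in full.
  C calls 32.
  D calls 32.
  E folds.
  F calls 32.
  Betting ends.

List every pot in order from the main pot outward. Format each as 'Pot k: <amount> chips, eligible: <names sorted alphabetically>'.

Contributions: A=32, B=25, C=32, D=32, F=32
Folded: E
Pot levels (distinct totals of non-folded players): 25, 32
Layer 1-25: 25 each from A, B, C, D, F = 25*5 = 125 chips; eligible A, B, C, D, F
Layer 26-32: 7 each from A, C, D, F = 7*4 = 28 chips; eligible A, C, D, F

Pot 1: 125 chips, eligible: A, B, C, D, F
Pot 2: 28 chips, eligible: A, C, D, F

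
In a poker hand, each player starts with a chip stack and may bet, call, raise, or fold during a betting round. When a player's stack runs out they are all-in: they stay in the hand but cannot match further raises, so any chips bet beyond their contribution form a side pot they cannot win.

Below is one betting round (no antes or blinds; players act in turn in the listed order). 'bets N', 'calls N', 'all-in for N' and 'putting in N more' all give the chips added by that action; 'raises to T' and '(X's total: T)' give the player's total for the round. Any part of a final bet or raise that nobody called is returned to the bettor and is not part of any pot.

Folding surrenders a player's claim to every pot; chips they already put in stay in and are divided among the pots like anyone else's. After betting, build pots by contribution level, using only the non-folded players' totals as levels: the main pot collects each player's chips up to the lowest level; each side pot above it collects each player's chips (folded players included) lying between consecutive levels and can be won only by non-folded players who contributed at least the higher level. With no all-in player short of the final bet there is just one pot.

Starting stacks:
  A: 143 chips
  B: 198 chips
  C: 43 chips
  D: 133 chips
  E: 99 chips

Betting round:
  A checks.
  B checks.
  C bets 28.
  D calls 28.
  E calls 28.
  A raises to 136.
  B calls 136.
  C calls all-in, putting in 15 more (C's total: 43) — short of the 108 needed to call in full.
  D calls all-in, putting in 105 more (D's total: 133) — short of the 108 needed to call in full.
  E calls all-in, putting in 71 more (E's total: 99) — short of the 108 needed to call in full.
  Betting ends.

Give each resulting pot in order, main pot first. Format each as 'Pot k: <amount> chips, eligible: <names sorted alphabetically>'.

Pot 1: 215 chips, eligible: A, B, C, D, E
Pot 2: 224 chips, eligible: A, B, D, E
Pot 3: 102 chips, eligible: A, B, D
Pot 4: 6 chips, eligible: A, B

Derivation:
Contributions: A=136, B=136, C=43, D=133, E=99
Pot levels (distinct totals of non-folded players): 43, 99, 133, 136
Layer 1-43: 43 each from A, B, C, D, E = 43*5 = 215 chips; eligible A, B, C, D, E
Layer 44-99: 56 each from A, B, D, E = 56*4 = 224 chips; eligible A, B, D, E
Layer 100-133: 34 each from A, B, D = 34*3 = 102 chips; eligible A, B, D
Layer 134-136: 3 each from A, B = 3*2 = 6 chips; eligible A, B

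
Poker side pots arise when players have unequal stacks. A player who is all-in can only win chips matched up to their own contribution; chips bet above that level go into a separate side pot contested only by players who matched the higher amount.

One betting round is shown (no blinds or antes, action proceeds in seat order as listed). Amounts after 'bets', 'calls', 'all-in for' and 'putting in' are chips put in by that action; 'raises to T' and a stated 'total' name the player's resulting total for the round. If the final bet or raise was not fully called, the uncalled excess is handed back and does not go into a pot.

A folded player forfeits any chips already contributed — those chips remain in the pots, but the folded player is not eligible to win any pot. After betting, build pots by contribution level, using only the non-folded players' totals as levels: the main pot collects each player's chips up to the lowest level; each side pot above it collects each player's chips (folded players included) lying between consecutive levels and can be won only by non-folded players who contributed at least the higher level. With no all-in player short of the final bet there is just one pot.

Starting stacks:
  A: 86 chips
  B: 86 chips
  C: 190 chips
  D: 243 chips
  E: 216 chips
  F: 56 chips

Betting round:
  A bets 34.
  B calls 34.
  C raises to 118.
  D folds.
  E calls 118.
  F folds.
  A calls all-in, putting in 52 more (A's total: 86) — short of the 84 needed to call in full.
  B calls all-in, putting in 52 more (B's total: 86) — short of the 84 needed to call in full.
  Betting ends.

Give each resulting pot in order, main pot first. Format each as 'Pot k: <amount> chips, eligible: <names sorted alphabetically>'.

Contributions: A=86, B=86, C=118, E=118
Folded: D, F
Pot levels (distinct totals of non-folded players): 86, 118
Layer 1-86: 86 each from A, B, C, E = 86*4 = 344 chips; eligible A, B, C, E
Layer 87-118: 32 each from C, E = 32*2 = 64 chips; eligible C, E

Pot 1: 344 chips, eligible: A, B, C, E
Pot 2: 64 chips, eligible: C, E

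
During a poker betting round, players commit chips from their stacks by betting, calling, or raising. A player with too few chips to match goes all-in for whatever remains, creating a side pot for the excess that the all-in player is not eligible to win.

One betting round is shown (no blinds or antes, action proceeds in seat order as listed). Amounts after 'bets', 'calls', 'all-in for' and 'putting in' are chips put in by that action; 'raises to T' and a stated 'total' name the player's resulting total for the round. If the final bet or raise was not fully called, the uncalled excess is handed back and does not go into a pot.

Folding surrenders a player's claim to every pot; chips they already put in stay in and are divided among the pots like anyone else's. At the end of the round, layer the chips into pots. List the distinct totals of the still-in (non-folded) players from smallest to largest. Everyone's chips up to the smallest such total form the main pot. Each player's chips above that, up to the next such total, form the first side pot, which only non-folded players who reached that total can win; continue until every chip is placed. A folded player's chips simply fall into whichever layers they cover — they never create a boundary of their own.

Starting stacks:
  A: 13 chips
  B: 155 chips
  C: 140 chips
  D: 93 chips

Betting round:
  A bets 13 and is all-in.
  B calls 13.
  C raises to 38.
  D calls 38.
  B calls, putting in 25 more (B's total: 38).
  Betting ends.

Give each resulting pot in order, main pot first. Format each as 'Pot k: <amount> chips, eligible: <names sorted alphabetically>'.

Pot 1: 52 chips, eligible: A, B, C, D
Pot 2: 75 chips, eligible: B, C, D

Derivation:
Contributions: A=13, B=38, C=38, D=38
Pot levels (distinct totals of non-folded players): 13, 38
Layer 1-13: 13 each from A, B, C, D = 13*4 = 52 chips; eligible A, B, C, D
Layer 14-38: 25 each from B, C, D = 25*3 = 75 chips; eligible B, C, D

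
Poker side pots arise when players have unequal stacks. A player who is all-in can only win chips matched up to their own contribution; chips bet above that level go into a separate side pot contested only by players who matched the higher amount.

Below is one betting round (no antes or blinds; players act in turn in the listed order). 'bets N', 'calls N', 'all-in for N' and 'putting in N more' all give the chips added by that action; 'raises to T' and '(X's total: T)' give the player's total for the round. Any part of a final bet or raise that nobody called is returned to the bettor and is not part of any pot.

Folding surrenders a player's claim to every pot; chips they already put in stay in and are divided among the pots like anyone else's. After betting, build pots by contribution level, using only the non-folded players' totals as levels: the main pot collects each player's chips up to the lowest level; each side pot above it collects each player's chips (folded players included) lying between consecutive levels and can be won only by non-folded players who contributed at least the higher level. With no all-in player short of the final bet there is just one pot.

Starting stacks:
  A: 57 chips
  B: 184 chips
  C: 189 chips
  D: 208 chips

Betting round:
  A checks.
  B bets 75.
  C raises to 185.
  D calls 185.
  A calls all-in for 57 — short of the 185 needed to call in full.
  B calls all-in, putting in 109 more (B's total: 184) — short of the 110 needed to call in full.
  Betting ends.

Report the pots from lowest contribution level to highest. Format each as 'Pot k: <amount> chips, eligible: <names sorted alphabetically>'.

Contributions: A=57, B=184, C=185, D=185
Pot levels (distinct totals of non-folded players): 57, 184, 185
Layer 1-57: 57 each from A, B, C, D = 57*4 = 228 chips; eligible A, B, C, D
Layer 58-184: 127 each from B, C, D = 127*3 = 381 chips; eligible B, C, D
Layer 185-185: 1 each from C, D = 1*2 = 2 chips; eligible C, D

Pot 1: 228 chips, eligible: A, B, C, D
Pot 2: 381 chips, eligible: B, C, D
Pot 3: 2 chips, eligible: C, D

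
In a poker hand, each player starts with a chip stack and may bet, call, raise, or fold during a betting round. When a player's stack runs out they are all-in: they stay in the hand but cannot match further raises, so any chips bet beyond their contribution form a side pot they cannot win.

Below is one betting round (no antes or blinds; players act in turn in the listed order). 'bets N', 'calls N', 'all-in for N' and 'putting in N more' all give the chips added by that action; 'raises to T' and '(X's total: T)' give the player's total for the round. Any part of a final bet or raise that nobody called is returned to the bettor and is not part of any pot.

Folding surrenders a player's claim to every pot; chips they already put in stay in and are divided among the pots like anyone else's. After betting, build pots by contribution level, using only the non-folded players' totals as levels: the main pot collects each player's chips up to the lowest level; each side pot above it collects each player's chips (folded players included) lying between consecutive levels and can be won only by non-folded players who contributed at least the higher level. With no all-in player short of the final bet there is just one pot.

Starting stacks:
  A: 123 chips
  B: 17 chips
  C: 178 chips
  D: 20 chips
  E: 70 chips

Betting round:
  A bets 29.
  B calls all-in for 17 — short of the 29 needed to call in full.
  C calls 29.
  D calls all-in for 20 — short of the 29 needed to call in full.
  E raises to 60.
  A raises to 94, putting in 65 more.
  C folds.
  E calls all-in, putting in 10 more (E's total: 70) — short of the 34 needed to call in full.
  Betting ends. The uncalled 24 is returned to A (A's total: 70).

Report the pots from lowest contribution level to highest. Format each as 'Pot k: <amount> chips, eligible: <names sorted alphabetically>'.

Contributions (after 24 returned to A): A=70, B=17, C=29, D=20, E=70
Folded: C
Pot levels (distinct totals of non-folded players): 17, 20, 70
Layer 1-17: 17 each from A, B, C, D, E = 17*5 = 85 chips; eligible A, B, D, E
Layer 18-20: 3 each from A, C, D, E = 3*4 = 12 chips; eligible A, D, E
Layer 21-70: A 50 + C 9 + E 50 = 109 chips; eligible A, E

Pot 1: 85 chips, eligible: A, B, D, E
Pot 2: 12 chips, eligible: A, D, E
Pot 3: 109 chips, eligible: A, E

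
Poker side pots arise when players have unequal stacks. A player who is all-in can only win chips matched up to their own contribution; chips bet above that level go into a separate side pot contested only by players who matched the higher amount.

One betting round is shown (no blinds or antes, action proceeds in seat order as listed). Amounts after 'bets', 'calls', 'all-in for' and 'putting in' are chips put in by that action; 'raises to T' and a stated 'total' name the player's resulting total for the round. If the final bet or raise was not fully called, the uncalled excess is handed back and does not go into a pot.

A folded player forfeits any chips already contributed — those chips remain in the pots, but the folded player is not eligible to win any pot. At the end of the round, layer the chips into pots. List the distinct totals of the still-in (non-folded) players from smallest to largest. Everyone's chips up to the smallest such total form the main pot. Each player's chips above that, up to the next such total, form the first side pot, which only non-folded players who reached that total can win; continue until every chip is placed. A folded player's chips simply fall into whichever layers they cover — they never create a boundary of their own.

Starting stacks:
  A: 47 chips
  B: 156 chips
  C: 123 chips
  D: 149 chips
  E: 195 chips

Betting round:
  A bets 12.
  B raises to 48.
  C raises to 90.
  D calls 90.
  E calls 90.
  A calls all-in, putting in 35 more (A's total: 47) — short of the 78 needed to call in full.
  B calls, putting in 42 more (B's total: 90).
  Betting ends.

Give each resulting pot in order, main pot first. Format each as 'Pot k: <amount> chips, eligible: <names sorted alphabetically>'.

Pot 1: 235 chips, eligible: A, B, C, D, E
Pot 2: 172 chips, eligible: B, C, D, E

Derivation:
Contributions: A=47, B=90, C=90, D=90, E=90
Pot levels (distinct totals of non-folded players): 47, 90
Layer 1-47: 47 each from A, B, C, D, E = 47*5 = 235 chips; eligible A, B, C, D, E
Layer 48-90: 43 each from B, C, D, E = 43*4 = 172 chips; eligible B, C, D, E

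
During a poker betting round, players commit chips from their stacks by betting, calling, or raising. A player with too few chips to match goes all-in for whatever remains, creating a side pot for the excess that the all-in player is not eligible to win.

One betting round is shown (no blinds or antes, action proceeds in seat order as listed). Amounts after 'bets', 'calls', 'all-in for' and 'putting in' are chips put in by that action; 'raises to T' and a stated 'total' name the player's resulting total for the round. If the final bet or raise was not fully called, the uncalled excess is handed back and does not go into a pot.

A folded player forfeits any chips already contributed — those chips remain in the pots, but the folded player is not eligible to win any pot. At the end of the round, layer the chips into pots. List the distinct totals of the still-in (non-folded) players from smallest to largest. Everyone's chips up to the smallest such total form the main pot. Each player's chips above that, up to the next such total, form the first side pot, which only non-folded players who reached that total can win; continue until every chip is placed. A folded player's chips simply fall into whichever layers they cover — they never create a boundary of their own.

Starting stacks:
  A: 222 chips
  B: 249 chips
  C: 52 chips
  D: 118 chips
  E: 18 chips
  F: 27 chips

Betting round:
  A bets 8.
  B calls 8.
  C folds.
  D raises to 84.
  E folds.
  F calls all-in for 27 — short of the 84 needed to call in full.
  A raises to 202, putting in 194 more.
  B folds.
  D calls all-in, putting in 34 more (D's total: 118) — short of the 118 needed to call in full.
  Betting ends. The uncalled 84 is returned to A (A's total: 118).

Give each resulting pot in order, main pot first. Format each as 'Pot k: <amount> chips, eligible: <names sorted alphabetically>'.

Pot 1: 89 chips, eligible: A, D, F
Pot 2: 182 chips, eligible: A, D

Derivation:
Contributions (after 84 returned to A): A=118, B=8, D=118, F=27
Folded: B, C, E
Pot levels (distinct totals of non-folded players): 27, 118
Layer 1-27: A 27 + B 8 + D 27 + F 27 = 89 chips; eligible A, D, F
Layer 28-118: 91 each from A, D = 91*2 = 182 chips; eligible A, D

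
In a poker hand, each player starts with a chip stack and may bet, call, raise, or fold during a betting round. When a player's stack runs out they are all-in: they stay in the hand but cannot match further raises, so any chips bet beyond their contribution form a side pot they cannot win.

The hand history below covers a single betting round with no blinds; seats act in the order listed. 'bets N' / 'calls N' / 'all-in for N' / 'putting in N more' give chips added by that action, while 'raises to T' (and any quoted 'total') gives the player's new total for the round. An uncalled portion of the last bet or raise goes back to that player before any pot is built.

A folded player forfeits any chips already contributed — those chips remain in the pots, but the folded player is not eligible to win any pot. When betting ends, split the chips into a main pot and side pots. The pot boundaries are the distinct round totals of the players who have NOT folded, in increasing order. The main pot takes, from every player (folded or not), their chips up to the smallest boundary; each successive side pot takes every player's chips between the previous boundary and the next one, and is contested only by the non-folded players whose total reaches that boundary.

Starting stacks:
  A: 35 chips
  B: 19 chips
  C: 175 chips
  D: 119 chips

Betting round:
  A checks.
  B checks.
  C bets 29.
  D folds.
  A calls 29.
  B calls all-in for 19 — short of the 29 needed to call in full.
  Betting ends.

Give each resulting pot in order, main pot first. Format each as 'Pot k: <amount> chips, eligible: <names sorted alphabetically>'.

Contributions: A=29, B=19, C=29
Folded: D
Pot levels (distinct totals of non-folded players): 19, 29
Layer 1-19: 19 each from A, B, C = 19*3 = 57 chips; eligible A, B, C
Layer 20-29: 10 each from A, C = 10*2 = 20 chips; eligible A, C

Pot 1: 57 chips, eligible: A, B, C
Pot 2: 20 chips, eligible: A, C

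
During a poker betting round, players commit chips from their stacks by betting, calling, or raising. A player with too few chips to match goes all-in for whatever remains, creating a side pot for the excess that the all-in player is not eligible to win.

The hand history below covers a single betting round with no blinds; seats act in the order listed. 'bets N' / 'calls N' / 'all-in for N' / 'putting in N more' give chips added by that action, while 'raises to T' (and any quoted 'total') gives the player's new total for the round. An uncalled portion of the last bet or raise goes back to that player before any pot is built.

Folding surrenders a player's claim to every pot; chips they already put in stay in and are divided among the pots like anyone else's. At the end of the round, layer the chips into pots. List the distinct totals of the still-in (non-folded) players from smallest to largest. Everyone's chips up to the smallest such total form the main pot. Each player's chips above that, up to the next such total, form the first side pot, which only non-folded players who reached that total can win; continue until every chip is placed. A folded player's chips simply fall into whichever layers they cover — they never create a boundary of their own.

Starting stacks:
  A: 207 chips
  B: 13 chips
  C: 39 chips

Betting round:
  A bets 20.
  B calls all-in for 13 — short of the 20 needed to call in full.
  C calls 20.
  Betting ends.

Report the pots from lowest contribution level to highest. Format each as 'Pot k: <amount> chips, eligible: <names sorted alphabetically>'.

Pot 1: 39 chips, eligible: A, B, C
Pot 2: 14 chips, eligible: A, C

Derivation:
Contributions: A=20, B=13, C=20
Pot levels (distinct totals of non-folded players): 13, 20
Layer 1-13: 13 each from A, B, C = 13*3 = 39 chips; eligible A, B, C
Layer 14-20: 7 each from A, C = 7*2 = 14 chips; eligible A, C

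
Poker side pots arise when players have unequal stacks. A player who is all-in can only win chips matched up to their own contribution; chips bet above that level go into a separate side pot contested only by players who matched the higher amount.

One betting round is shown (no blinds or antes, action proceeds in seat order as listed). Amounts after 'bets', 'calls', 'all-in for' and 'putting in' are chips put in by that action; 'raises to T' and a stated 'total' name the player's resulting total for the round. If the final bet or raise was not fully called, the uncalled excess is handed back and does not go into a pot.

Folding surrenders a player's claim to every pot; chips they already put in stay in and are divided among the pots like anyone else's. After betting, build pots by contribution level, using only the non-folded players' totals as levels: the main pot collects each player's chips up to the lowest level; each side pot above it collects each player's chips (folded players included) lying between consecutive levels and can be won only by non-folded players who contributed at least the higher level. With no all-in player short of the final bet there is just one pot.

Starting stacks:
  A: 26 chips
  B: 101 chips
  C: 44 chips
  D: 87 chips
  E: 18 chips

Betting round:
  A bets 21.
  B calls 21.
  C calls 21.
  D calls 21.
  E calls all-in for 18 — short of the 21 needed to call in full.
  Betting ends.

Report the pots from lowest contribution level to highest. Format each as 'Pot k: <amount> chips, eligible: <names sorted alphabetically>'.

Contributions: A=21, B=21, C=21, D=21, E=18
Pot levels (distinct totals of non-folded players): 18, 21
Layer 1-18: 18 each from A, B, C, D, E = 18*5 = 90 chips; eligible A, B, C, D, E
Layer 19-21: 3 each from A, B, C, D = 3*4 = 12 chips; eligible A, B, C, D

Pot 1: 90 chips, eligible: A, B, C, D, E
Pot 2: 12 chips, eligible: A, B, C, D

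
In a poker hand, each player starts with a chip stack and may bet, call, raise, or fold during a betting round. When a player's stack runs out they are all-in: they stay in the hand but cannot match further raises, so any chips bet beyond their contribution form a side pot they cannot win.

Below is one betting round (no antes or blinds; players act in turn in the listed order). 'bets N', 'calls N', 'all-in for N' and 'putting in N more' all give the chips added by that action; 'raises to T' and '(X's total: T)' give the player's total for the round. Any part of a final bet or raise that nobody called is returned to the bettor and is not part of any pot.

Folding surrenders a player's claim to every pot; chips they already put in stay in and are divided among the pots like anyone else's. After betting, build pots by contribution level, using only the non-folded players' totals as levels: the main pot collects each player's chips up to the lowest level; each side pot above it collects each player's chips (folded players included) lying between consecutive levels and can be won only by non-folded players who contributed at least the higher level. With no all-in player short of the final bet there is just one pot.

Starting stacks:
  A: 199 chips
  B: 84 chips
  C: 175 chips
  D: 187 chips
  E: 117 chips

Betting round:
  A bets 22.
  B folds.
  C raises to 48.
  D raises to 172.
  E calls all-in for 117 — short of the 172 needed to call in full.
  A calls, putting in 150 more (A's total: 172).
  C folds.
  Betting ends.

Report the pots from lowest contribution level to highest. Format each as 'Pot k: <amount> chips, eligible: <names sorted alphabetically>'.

Contributions: A=172, C=48, D=172, E=117
Folded: B, C
Pot levels (distinct totals of non-folded players): 117, 172
Layer 1-117: A 117 + C 48 + D 117 + E 117 = 399 chips; eligible A, D, E
Layer 118-172: 55 each from A, D = 55*2 = 110 chips; eligible A, D

Pot 1: 399 chips, eligible: A, D, E
Pot 2: 110 chips, eligible: A, D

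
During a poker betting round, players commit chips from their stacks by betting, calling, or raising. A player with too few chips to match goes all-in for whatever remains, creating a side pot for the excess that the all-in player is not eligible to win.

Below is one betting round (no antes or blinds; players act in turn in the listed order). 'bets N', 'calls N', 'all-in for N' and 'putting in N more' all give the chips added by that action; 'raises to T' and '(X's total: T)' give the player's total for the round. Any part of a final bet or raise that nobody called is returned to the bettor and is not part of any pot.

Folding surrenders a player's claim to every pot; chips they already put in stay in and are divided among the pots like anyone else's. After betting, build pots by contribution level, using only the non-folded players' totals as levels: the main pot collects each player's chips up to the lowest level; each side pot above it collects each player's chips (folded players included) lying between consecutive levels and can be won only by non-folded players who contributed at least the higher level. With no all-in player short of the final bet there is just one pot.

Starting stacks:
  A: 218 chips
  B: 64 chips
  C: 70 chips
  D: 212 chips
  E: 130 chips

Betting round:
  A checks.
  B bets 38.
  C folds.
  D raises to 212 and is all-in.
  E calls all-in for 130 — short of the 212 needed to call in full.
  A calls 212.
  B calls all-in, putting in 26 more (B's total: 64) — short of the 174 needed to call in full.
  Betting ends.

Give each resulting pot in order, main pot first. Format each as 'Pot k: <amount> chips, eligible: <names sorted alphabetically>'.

Contributions: A=212, B=64, D=212, E=130
Folded: C
Pot levels (distinct totals of non-folded players): 64, 130, 212
Layer 1-64: 64 each from A, B, D, E = 64*4 = 256 chips; eligible A, B, D, E
Layer 65-130: 66 each from A, D, E = 66*3 = 198 chips; eligible A, D, E
Layer 131-212: 82 each from A, D = 82*2 = 164 chips; eligible A, D

Pot 1: 256 chips, eligible: A, B, D, E
Pot 2: 198 chips, eligible: A, D, E
Pot 3: 164 chips, eligible: A, D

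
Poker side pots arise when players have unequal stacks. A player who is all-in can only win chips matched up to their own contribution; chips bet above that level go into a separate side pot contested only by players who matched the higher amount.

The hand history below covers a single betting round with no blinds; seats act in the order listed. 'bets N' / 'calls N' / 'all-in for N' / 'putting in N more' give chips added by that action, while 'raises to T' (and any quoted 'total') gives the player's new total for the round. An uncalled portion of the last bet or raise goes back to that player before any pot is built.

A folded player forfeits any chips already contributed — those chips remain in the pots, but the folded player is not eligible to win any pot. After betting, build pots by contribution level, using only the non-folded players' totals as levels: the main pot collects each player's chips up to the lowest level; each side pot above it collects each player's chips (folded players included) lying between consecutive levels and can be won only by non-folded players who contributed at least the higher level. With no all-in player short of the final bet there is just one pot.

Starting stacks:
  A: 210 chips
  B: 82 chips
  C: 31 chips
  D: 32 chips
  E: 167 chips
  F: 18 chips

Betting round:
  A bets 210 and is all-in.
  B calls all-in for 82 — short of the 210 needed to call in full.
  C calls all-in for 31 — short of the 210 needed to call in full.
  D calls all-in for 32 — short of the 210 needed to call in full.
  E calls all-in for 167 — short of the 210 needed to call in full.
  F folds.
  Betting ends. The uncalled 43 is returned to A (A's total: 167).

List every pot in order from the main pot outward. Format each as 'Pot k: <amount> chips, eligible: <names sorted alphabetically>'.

Pot 1: 155 chips, eligible: A, B, C, D, E
Pot 2: 4 chips, eligible: A, B, D, E
Pot 3: 150 chips, eligible: A, B, E
Pot 4: 170 chips, eligible: A, E

Derivation:
Contributions (after 43 returned to A): A=167, B=82, C=31, D=32, E=167
Folded: F
Pot levels (distinct totals of non-folded players): 31, 32, 82, 167
Layer 1-31: 31 each from A, B, C, D, E = 31*5 = 155 chips; eligible A, B, C, D, E
Layer 32-32: 1 each from A, B, D, E = 1*4 = 4 chips; eligible A, B, D, E
Layer 33-82: 50 each from A, B, E = 50*3 = 150 chips; eligible A, B, E
Layer 83-167: 85 each from A, E = 85*2 = 170 chips; eligible A, E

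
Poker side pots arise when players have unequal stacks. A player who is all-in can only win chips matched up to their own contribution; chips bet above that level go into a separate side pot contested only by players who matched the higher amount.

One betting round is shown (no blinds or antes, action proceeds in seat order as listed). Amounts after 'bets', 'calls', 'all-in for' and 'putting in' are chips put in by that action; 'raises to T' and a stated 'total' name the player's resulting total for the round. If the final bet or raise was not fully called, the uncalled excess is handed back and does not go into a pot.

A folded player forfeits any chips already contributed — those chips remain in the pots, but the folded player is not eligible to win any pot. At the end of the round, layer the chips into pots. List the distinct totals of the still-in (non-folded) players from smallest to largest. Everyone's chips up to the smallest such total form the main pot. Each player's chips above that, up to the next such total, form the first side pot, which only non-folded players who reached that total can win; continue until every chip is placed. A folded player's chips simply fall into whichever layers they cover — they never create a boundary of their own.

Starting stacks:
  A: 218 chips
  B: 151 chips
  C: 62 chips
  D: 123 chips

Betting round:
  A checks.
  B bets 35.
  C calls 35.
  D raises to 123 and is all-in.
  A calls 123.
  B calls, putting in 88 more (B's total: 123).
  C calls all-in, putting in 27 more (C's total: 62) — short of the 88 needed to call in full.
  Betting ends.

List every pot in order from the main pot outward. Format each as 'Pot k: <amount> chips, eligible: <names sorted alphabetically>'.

Contributions: A=123, B=123, C=62, D=123
Pot levels (distinct totals of non-folded players): 62, 123
Layer 1-62: 62 each from A, B, C, D = 62*4 = 248 chips; eligible A, B, C, D
Layer 63-123: 61 each from A, B, D = 61*3 = 183 chips; eligible A, B, D

Pot 1: 248 chips, eligible: A, B, C, D
Pot 2: 183 chips, eligible: A, B, D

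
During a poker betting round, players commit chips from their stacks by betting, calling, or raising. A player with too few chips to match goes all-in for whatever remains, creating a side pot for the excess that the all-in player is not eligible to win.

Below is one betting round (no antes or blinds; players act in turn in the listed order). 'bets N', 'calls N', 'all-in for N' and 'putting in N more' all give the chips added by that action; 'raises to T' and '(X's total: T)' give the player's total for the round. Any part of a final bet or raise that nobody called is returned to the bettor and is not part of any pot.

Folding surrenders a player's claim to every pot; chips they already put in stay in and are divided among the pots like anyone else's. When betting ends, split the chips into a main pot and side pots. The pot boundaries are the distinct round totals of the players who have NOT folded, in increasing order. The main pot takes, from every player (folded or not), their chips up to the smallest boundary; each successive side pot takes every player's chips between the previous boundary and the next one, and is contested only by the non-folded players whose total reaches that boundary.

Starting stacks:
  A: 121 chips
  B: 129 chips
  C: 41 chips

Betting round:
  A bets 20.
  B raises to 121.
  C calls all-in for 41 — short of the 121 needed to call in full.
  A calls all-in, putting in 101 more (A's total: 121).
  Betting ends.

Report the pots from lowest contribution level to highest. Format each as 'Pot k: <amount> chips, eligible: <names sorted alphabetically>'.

Pot 1: 123 chips, eligible: A, B, C
Pot 2: 160 chips, eligible: A, B

Derivation:
Contributions: A=121, B=121, C=41
Pot levels (distinct totals of non-folded players): 41, 121
Layer 1-41: 41 each from A, B, C = 41*3 = 123 chips; eligible A, B, C
Layer 42-121: 80 each from A, B = 80*2 = 160 chips; eligible A, B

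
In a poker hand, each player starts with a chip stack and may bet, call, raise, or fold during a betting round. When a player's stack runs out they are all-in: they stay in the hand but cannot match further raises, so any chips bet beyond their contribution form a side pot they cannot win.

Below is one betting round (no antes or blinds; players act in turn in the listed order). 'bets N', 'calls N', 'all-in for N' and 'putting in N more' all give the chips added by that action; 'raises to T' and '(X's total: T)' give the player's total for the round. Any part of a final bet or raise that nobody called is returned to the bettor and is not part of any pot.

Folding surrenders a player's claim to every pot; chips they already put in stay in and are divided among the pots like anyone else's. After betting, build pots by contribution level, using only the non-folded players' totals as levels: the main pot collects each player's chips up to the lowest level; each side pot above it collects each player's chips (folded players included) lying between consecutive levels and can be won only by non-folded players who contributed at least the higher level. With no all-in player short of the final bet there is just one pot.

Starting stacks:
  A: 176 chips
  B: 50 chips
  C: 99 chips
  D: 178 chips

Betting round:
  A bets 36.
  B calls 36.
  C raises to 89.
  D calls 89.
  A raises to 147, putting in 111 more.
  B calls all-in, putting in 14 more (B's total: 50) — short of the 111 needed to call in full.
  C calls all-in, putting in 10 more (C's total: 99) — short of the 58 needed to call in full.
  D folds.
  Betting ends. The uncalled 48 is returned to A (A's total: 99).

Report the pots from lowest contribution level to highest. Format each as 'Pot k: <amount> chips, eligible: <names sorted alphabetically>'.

Contributions (after 48 returned to A): A=99, B=50, C=99, D=89
Folded: D
Pot levels (distinct totals of non-folded players): 50, 99
Layer 1-50: 50 each from A, B, C, D = 50*4 = 200 chips; eligible A, B, C
Layer 51-99: A 49 + C 49 + D 39 = 137 chips; eligible A, C

Pot 1: 200 chips, eligible: A, B, C
Pot 2: 137 chips, eligible: A, C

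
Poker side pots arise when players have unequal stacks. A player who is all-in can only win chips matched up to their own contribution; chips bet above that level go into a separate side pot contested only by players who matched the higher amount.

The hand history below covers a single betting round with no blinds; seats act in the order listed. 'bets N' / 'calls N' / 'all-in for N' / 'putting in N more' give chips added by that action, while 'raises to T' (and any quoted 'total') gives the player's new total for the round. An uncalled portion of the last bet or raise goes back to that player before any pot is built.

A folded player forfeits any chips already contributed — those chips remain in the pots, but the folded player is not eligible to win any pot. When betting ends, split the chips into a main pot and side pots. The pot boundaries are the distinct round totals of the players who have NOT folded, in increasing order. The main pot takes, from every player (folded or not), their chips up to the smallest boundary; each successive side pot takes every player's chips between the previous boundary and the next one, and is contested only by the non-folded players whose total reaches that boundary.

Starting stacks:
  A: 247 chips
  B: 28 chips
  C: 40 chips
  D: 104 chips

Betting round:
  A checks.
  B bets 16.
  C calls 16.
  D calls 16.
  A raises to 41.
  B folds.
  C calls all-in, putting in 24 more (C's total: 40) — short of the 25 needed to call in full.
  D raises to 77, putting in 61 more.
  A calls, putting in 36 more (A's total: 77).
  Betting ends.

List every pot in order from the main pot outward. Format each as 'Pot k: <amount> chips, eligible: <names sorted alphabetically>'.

Pot 1: 136 chips, eligible: A, C, D
Pot 2: 74 chips, eligible: A, D

Derivation:
Contributions: A=77, B=16, C=40, D=77
Folded: B
Pot levels (distinct totals of non-folded players): 40, 77
Layer 1-40: A 40 + B 16 + C 40 + D 40 = 136 chips; eligible A, C, D
Layer 41-77: 37 each from A, D = 37*2 = 74 chips; eligible A, D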